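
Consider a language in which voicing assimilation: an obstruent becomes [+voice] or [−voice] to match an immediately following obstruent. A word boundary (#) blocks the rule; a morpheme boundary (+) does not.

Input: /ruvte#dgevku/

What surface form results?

[rufte#dgefku]

/v/ before /t/ (voiceless) → [f]
/v/ before /k/ (voiceless) → [f]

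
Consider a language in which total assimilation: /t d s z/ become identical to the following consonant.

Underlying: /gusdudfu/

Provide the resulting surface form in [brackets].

/s/ before /d/ → [d] (total assimilation)
/d/ before /f/ → [f] (total assimilation)

[gudduffu]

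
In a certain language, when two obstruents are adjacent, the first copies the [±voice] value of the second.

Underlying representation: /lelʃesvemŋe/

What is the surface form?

/s/ before /v/ (voiced) → [z]

[lelʃezvemŋe]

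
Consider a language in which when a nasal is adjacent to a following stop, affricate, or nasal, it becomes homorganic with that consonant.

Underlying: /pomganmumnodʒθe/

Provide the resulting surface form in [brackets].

[poŋgammunnodʒθe]

/m/ before /g/ (velar) → [ŋ]
/n/ before /m/ (labial) → [m]
/m/ before /n/ (alveolar) → [n]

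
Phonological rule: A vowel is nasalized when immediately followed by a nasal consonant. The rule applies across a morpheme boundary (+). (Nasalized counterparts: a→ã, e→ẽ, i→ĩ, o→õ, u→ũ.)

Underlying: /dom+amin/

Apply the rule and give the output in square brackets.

/o/ before nasal /m/ → [õ]
/a/ before nasal /m/ → [ã]
/i/ before nasal /n/ → [ĩ]

[dõm+ãmĩn]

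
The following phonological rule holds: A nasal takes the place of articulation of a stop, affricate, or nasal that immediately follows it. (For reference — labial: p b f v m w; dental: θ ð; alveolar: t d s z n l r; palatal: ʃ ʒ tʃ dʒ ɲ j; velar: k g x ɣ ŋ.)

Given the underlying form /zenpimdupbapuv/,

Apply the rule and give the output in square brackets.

[zempindupbapuv]

/n/ before /p/ (labial) → [m]
/m/ before /d/ (alveolar) → [n]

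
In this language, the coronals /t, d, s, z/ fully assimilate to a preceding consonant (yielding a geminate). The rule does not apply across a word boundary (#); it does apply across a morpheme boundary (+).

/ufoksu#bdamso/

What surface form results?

/s/ after /k/ → [k] (total assimilation)
/d/ after /b/ → [b] (total assimilation)
/s/ after /m/ → [m] (total assimilation)

[ufokku#bbammo]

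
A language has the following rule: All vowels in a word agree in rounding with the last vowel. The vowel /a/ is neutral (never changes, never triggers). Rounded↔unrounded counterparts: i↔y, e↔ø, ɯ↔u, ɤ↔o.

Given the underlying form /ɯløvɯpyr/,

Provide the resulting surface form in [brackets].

[uløvupyr]

/ɯ/ harmonizes with /y/ ([+round]) → [u]
/ɯ/ harmonizes with /y/ ([+round]) → [u]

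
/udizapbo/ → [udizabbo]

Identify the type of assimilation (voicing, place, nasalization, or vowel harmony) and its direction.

/p/→[b].
Each target copies a feature from the following segment, so the direction is regressive.

voicing assimilation, regressive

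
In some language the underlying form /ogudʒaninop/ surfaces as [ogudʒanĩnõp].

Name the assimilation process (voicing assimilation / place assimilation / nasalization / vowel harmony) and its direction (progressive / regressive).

nasalization, progressive

/i/→[ĩ] /o/→[õ].
Each target copies a feature from the preceding segment, so the direction is progressive.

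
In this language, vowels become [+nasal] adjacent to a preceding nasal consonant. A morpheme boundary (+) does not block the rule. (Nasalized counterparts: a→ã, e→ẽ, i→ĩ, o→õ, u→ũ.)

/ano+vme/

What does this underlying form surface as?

/o/ after nasal /n/ → [õ]
/e/ after nasal /m/ → [ẽ]

[anõ+vmẽ]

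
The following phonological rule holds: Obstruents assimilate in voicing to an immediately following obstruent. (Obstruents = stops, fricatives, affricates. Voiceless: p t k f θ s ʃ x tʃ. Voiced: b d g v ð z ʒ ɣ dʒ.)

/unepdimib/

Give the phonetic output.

[unebdimib]

/p/ before /d/ (voiced) → [b]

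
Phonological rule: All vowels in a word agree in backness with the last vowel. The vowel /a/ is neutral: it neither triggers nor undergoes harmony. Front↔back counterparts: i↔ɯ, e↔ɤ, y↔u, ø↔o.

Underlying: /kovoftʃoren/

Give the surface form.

[køvøftʃøren]

/o/ harmonizes with /e/ ([-back]) → [ø]
/o/ harmonizes with /e/ ([-back]) → [ø]
/o/ harmonizes with /e/ ([-back]) → [ø]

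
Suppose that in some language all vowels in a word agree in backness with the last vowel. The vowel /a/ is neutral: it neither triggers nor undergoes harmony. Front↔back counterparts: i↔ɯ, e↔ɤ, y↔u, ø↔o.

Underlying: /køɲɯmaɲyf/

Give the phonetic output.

[køɲimaɲyf]

/ɯ/ harmonizes with /y/ ([-back]) → [i]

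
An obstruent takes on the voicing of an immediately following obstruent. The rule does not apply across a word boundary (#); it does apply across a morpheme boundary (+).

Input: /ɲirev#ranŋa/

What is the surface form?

no segment meets the rule's conditions; no change.

[ɲirev#ranŋa]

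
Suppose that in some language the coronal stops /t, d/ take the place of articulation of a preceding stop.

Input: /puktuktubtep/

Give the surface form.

[pukkukkubpep]

/t/ after /k/ (velar) → [k]
/t/ after /k/ (velar) → [k]
/t/ after /b/ (labial) → [p]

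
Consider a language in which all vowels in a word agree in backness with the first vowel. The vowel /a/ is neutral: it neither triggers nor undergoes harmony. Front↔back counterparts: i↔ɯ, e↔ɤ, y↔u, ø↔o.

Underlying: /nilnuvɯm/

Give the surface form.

/u/ harmonizes with /i/ ([-back]) → [y]
/ɯ/ harmonizes with /i/ ([-back]) → [i]

[nilnyvim]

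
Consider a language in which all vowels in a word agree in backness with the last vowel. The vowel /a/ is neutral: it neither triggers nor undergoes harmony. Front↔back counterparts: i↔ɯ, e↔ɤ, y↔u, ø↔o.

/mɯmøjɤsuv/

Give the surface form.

/ø/ harmonizes with /u/ ([+back]) → [o]

[mɯmojɤsuv]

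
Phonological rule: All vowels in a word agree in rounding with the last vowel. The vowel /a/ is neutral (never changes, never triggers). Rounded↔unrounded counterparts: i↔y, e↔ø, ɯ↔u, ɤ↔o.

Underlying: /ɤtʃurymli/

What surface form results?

[ɤtʃɯrimli]

/u/ harmonizes with /i/ ([-round]) → [ɯ]
/y/ harmonizes with /i/ ([-round]) → [i]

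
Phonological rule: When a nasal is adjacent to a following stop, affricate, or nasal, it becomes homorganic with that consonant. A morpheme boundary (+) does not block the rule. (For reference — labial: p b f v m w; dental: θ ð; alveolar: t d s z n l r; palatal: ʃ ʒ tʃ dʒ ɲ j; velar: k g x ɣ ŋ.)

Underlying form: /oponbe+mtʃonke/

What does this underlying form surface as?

/n/ before /b/ (labial) → [m]
/m/ before /tʃ/ (palatal) → [ɲ]
/n/ before /k/ (velar) → [ŋ]

[opombe+ɲtʃoŋke]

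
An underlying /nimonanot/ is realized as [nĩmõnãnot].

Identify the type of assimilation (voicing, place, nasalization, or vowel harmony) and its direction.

/i/→[ĩ] /o/→[õ] /a/→[ã].
Each target copies a feature from the following segment, so the direction is regressive.

nasalization, regressive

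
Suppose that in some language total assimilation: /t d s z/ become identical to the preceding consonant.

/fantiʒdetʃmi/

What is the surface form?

[fanniʒʒetʃmi]

/t/ after /n/ → [n] (total assimilation)
/d/ after /ʒ/ → [ʒ] (total assimilation)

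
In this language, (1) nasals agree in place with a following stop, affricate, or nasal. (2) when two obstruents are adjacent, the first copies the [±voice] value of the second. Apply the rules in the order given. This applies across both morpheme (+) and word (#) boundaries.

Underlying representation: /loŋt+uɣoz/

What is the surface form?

Rule 1: /ŋ/ before /t/ (alveolar) → [n]
After rule 1: lont+uɣoz
Rule 2: no segment meets the rule's conditions; no change.

[lont+uɣoz]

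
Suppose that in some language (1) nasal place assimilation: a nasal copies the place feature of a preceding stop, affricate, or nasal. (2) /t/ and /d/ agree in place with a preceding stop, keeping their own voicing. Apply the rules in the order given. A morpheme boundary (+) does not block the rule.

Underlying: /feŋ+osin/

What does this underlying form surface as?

[feŋ+osin]

Rule 1: no segment meets the rule's conditions; no change.
After rule 1: feŋ+osin
Rule 2: no segment meets the rule's conditions; no change.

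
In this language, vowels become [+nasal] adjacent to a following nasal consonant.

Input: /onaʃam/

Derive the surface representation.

[õnaʃãm]

/o/ before nasal /n/ → [õ]
/a/ before nasal /m/ → [ã]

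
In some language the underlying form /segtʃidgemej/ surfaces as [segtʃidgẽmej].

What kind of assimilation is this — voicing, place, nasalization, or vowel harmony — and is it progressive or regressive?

/e/→[ẽ].
Each target copies a feature from the following segment, so the direction is regressive.

nasalization, regressive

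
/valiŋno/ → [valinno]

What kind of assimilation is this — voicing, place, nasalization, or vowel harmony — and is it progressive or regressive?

/ŋ/→[n].
Each target copies a feature from the following segment, so the direction is regressive.

place assimilation, regressive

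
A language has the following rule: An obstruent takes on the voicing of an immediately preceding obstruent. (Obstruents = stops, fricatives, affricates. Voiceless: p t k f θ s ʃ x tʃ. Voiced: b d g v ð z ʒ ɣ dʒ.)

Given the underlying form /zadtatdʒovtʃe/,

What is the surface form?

[zaddattʃovdʒe]

/t/ after /d/ (voiced) → [d]
/dʒ/ after /t/ (voiceless) → [tʃ]
/tʃ/ after /v/ (voiced) → [dʒ]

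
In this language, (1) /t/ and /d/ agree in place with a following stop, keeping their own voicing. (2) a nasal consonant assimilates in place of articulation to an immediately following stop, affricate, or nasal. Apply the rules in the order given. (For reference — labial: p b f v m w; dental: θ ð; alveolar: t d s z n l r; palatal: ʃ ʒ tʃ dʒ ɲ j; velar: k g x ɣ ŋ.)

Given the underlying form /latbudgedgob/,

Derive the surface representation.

Rule 1: /t/ before /b/ (labial) → [p]
Rule 1: /d/ before /g/ (velar) → [g]
Rule 1: /d/ before /g/ (velar) → [g]
After rule 1: lapbuggeggob
Rule 2: no segment meets the rule's conditions; no change.

[lapbuggeggob]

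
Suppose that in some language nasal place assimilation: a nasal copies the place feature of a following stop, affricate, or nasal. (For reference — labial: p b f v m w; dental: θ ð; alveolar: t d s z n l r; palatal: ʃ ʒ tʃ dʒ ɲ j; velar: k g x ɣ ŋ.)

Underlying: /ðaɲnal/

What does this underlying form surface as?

/ɲ/ before /n/ (alveolar) → [n]

[ðannal]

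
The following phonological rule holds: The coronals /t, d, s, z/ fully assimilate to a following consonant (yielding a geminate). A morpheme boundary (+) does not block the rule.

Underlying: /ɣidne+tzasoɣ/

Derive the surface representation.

/d/ before /n/ → [n] (total assimilation)
/t/ before /z/ → [z] (total assimilation)

[ɣinne+zzasoɣ]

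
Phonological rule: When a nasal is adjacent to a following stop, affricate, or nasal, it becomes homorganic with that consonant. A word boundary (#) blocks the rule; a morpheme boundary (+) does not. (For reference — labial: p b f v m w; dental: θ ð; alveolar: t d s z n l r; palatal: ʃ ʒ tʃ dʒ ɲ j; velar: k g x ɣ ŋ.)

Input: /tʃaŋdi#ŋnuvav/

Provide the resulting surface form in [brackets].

/ŋ/ before /d/ (alveolar) → [n]
/ŋ/ before /n/ (alveolar) → [n]

[tʃandi#nnuvav]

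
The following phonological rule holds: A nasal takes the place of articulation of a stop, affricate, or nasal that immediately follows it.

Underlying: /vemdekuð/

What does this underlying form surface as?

/m/ before /d/ (alveolar) → [n]

[vendekuð]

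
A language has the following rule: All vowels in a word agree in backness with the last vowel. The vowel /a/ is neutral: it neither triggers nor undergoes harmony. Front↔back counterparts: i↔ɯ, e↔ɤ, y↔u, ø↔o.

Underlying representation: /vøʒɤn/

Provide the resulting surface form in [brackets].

/ø/ harmonizes with /ɤ/ ([+back]) → [o]

[voʒɤn]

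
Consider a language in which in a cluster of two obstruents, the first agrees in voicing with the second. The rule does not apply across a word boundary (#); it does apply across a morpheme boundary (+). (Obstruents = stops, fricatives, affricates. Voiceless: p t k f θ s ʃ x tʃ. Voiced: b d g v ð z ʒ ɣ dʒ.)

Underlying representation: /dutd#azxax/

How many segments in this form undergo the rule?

2

/t/ before /d/ (voiced) → [d]
/z/ before /x/ (voiceless) → [s]
2 segments change.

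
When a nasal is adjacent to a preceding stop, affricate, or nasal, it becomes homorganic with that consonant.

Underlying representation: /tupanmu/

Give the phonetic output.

[tupannu]

/m/ after /n/ (alveolar) → [n]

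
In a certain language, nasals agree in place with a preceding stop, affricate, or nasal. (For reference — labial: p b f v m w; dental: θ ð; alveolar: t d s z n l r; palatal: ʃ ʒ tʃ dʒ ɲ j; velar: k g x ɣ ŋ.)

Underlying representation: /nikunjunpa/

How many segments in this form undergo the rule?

No segment meets the rule's conditions.

0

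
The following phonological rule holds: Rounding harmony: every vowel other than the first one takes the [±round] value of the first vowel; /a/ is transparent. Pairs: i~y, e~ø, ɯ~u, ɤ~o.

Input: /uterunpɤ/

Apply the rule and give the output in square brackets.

/e/ harmonizes with /u/ ([+round]) → [ø]
/ɤ/ harmonizes with /u/ ([+round]) → [o]

[utørunpo]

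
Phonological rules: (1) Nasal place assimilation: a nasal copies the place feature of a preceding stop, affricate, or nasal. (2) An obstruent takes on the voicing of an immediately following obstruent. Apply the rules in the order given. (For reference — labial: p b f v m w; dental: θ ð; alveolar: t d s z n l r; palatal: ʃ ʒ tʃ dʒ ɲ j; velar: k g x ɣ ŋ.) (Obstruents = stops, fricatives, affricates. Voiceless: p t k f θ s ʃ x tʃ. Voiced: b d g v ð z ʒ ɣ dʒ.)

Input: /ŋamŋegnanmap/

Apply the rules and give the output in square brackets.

[ŋammegŋannap]

Rule 1: /ŋ/ after /m/ (labial) → [m]
Rule 1: /n/ after /g/ (velar) → [ŋ]
Rule 1: /m/ after /n/ (alveolar) → [n]
After rule 1: ŋammegŋannap
Rule 2: no segment meets the rule's conditions; no change.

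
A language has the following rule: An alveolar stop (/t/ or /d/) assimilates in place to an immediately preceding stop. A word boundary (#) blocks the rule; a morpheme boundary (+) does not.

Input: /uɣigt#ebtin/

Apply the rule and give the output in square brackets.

/t/ after /g/ (velar) → [k]
/t/ after /b/ (labial) → [p]

[uɣigk#ebpin]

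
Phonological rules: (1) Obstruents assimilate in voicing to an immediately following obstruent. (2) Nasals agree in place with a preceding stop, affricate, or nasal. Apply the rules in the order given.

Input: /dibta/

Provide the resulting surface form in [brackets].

Rule 1: /b/ before /t/ (voiceless) → [p]
After rule 1: dipta
Rule 2: no segment meets the rule's conditions; no change.

[dipta]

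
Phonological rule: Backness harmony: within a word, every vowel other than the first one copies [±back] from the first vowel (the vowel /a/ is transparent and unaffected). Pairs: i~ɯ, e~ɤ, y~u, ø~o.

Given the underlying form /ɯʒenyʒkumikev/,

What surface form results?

/e/ harmonizes with /ɯ/ ([+back]) → [ɤ]
/y/ harmonizes with /ɯ/ ([+back]) → [u]
/i/ harmonizes with /ɯ/ ([+back]) → [ɯ]
/e/ harmonizes with /ɯ/ ([+back]) → [ɤ]

[ɯʒɤnuʒkumɯkɤv]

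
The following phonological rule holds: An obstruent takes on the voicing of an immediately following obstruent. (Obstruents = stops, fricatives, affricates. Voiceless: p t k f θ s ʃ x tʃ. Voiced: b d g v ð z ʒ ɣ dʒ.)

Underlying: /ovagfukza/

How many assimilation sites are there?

2

/g/ before /f/ (voiceless) → [k]
/k/ before /z/ (voiced) → [g]
2 segments change.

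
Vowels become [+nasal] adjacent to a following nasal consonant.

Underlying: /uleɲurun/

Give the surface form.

[ulẽɲurũn]

/e/ before nasal /ɲ/ → [ẽ]
/u/ before nasal /n/ → [ũ]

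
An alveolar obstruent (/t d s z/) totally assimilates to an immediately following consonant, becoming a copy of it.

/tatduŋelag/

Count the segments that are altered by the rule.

1

/t/ before /d/ → [d] (total assimilation)
1 segment changes.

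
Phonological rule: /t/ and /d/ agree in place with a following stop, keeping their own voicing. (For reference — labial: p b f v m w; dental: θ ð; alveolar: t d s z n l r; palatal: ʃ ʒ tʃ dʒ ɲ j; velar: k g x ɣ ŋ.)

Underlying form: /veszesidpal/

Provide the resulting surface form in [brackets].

/d/ before /p/ (labial) → [b]

[veszesibpal]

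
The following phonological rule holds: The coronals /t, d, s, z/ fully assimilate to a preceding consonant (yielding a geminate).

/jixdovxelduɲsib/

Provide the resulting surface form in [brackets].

[jixxovxelluɲɲib]

/d/ after /x/ → [x] (total assimilation)
/d/ after /l/ → [l] (total assimilation)
/s/ after /ɲ/ → [ɲ] (total assimilation)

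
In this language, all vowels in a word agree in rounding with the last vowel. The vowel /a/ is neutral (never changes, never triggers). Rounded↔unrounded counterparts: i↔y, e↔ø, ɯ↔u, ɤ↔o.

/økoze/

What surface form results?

/ø/ harmonizes with /e/ ([-round]) → [e]
/o/ harmonizes with /e/ ([-round]) → [ɤ]

[ekɤze]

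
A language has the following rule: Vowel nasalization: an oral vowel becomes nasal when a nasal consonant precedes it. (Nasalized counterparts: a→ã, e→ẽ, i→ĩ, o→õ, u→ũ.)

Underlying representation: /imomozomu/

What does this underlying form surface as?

[imõmõzomũ]

/o/ after nasal /m/ → [õ]
/o/ after nasal /m/ → [õ]
/u/ after nasal /m/ → [ũ]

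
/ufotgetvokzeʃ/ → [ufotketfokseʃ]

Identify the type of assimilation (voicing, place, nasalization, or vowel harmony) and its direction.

voicing assimilation, progressive

/g/→[k] /v/→[f] /z/→[s].
Each target copies a feature from the preceding segment, so the direction is progressive.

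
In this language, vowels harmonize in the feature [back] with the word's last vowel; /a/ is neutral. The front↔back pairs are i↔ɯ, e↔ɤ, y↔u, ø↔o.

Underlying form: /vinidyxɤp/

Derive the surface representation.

/i/ harmonizes with /ɤ/ ([+back]) → [ɯ]
/i/ harmonizes with /ɤ/ ([+back]) → [ɯ]
/y/ harmonizes with /ɤ/ ([+back]) → [u]

[vɯnɯduxɤp]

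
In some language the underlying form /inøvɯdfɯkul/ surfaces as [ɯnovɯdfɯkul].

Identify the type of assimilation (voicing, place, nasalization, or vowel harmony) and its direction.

vowel harmony, regressive

/i/→[ɯ] /ø/→[o].
Vowels agree with the last vowel, so the harmony is regressive.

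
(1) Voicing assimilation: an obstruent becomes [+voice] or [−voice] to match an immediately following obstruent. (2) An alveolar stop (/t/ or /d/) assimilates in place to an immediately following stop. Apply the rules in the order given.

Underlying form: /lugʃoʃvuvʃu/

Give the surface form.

[lukʃoʒvufʃu]

Rule 1: /g/ before /ʃ/ (voiceless) → [k]
Rule 1: /ʃ/ before /v/ (voiced) → [ʒ]
Rule 1: /v/ before /ʃ/ (voiceless) → [f]
After rule 1: lukʃoʒvufʃu
Rule 2: no segment meets the rule's conditions; no change.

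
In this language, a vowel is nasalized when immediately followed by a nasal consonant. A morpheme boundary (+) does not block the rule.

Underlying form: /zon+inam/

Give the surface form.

/o/ before nasal /n/ → [õ]
/i/ before nasal /n/ → [ĩ]
/a/ before nasal /m/ → [ã]

[zõn+ĩnãm]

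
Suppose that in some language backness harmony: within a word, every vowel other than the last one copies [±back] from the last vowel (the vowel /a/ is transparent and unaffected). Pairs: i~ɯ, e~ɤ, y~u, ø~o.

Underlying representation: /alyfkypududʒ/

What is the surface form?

[alufkupududʒ]

/y/ harmonizes with /u/ ([+back]) → [u]
/y/ harmonizes with /u/ ([+back]) → [u]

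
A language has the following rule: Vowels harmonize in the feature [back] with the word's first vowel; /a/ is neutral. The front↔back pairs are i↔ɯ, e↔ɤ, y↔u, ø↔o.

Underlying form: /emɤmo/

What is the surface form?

/ɤ/ harmonizes with /e/ ([-back]) → [e]
/o/ harmonizes with /e/ ([-back]) → [ø]

[ememø]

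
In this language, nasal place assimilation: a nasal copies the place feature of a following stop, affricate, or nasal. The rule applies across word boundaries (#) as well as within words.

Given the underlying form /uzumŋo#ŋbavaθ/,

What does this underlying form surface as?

[uzuŋŋo#mbavaθ]

/m/ before /ŋ/ (velar) → [ŋ]
/ŋ/ before /b/ (labial) → [m]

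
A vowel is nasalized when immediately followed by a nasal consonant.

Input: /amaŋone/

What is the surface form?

[ãmãŋõne]

/a/ before nasal /m/ → [ã]
/a/ before nasal /ŋ/ → [ã]
/o/ before nasal /n/ → [õ]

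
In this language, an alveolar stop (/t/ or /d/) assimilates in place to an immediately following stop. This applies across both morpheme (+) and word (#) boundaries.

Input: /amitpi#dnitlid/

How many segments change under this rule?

/t/ before /p/ (labial) → [p]
1 segment changes.

1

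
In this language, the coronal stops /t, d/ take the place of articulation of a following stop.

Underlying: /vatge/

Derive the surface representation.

[vakge]

/t/ before /g/ (velar) → [k]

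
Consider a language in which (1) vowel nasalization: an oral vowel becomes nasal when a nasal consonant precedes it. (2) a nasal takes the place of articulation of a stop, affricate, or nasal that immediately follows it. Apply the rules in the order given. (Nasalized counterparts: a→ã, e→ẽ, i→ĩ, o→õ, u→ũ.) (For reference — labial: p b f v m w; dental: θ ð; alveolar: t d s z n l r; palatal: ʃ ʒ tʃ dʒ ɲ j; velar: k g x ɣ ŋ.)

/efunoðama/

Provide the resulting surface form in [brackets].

[efunõðamã]

Rule 1: /o/ after nasal /n/ → [õ]
Rule 1: /a/ after nasal /m/ → [ã]
After rule 1: efunõðamã
Rule 2: no segment meets the rule's conditions; no change.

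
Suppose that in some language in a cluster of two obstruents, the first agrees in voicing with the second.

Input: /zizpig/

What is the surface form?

/z/ before /p/ (voiceless) → [s]

[zispig]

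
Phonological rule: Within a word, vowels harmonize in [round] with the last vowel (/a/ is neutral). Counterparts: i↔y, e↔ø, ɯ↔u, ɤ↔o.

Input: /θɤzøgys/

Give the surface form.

/ɤ/ harmonizes with /y/ ([+round]) → [o]

[θozøgys]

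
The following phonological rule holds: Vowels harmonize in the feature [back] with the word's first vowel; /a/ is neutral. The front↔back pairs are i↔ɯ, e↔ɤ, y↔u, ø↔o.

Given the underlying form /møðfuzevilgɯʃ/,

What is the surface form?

[møðfyzevilgiʃ]

/u/ harmonizes with /ø/ ([-back]) → [y]
/ɯ/ harmonizes with /ø/ ([-back]) → [i]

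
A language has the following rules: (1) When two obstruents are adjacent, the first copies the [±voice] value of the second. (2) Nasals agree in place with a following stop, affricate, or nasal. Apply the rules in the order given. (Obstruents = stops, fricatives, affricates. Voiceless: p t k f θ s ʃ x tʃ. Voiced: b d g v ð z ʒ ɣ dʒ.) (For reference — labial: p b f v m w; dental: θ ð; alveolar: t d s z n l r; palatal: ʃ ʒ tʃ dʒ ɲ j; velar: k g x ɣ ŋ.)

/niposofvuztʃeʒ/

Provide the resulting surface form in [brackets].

Rule 1: /f/ before /v/ (voiced) → [v]
Rule 1: /z/ before /tʃ/ (voiceless) → [s]
After rule 1: niposovvustʃeʒ
Rule 2: no segment meets the rule's conditions; no change.

[niposovvustʃeʒ]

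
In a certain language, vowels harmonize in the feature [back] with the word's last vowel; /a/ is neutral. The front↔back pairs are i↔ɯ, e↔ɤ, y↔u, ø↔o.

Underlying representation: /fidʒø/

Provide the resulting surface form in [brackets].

no segment meets the rule's conditions; no change.

[fidʒø]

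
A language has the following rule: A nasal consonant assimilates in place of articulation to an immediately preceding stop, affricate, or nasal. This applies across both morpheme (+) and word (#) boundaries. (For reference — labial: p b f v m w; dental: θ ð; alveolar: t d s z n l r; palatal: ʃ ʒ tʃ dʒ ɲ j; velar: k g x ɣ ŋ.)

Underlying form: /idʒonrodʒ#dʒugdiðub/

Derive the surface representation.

[idʒonrodʒ#dʒugdiðub]

no segment meets the rule's conditions; no change.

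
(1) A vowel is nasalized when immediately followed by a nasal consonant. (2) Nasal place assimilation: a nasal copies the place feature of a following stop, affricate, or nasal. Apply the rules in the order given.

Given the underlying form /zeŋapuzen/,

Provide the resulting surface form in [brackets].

[zẽŋapuzẽn]

Rule 1: /e/ before nasal /ŋ/ → [ẽ]
Rule 1: /e/ before nasal /n/ → [ẽ]
After rule 1: zẽŋapuzẽn
Rule 2: no segment meets the rule's conditions; no change.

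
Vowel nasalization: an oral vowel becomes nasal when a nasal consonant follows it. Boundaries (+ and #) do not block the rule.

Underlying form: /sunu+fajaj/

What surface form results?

/u/ before nasal /n/ → [ũ]

[sũnu+fajaj]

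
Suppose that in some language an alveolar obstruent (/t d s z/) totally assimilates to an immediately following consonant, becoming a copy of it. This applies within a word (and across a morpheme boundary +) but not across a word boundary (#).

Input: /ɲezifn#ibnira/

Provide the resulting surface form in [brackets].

[ɲezifn#ibnira]

no segment meets the rule's conditions; no change.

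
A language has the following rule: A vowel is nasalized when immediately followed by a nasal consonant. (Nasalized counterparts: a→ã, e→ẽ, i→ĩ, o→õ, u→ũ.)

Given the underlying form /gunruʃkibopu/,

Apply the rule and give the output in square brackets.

/u/ before nasal /n/ → [ũ]

[gũnruʃkibopu]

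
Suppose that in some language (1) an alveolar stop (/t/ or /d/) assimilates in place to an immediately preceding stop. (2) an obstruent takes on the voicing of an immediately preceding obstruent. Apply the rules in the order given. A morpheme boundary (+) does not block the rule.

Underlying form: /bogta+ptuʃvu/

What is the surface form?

[bogga+ppuʃfu]

Rule 1: /t/ after /g/ (velar) → [k]
Rule 1: /t/ after /p/ (labial) → [p]
After rule 1: bogka+ppuʃvu
Rule 2: /k/ after /g/ (voiced) → [g]
Rule 2: /v/ after /ʃ/ (voiceless) → [f]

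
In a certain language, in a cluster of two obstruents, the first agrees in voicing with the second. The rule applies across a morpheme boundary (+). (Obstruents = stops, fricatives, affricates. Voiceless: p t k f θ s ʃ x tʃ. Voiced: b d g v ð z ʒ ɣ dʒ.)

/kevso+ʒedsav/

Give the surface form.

/v/ before /s/ (voiceless) → [f]
/d/ before /s/ (voiceless) → [t]

[kefso+ʒetsav]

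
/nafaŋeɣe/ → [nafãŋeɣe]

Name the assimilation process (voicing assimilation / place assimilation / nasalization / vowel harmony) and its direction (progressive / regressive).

/a/→[ã].
Each target copies a feature from the following segment, so the direction is regressive.

nasalization, regressive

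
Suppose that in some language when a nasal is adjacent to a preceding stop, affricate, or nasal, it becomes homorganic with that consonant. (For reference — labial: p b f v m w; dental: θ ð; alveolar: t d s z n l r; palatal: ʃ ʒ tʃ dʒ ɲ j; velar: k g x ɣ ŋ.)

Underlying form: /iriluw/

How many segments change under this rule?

0

No segment meets the rule's conditions.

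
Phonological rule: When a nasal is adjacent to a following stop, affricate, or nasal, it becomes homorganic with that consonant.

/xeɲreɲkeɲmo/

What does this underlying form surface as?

/ɲ/ before /k/ (velar) → [ŋ]
/ɲ/ before /m/ (labial) → [m]

[xeɲreŋkemmo]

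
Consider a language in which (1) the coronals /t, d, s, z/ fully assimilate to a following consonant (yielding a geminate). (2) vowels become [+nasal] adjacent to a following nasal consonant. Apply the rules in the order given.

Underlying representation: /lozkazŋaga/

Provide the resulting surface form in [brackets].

Rule 1: /z/ before /k/ → [k] (total assimilation)
Rule 1: /z/ before /ŋ/ → [ŋ] (total assimilation)
After rule 1: lokkaŋŋaga
Rule 2: /a/ before nasal /ŋ/ → [ã]

[lokkãŋŋaga]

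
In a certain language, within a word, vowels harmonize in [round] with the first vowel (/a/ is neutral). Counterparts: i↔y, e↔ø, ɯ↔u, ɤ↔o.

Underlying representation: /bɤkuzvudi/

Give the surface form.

[bɤkɯzvɯdi]

/u/ harmonizes with /ɤ/ ([-round]) → [ɯ]
/u/ harmonizes with /ɤ/ ([-round]) → [ɯ]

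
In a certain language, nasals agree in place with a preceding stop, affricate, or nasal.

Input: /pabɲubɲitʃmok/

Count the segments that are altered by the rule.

/ɲ/ after /b/ (labial) → [m]
/ɲ/ after /b/ (labial) → [m]
/m/ after /tʃ/ (palatal) → [ɲ]
3 segments change.

3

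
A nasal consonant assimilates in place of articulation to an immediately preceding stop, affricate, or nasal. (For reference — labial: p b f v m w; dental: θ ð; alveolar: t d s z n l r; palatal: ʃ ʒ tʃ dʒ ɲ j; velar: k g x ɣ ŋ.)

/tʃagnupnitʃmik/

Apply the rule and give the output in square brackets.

[tʃagŋupmitʃɲik]

/n/ after /g/ (velar) → [ŋ]
/n/ after /p/ (labial) → [m]
/m/ after /tʃ/ (palatal) → [ɲ]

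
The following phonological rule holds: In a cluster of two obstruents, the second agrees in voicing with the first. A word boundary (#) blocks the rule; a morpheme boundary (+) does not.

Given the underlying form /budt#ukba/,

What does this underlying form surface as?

[budd#ukpa]

/t/ after /d/ (voiced) → [d]
/b/ after /k/ (voiceless) → [p]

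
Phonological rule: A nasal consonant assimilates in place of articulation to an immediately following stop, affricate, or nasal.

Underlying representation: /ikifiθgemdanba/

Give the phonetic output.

/m/ before /d/ (alveolar) → [n]
/n/ before /b/ (labial) → [m]

[ikifiθgendamba]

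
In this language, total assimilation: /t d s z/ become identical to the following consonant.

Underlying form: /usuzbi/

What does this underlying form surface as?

[usubbi]

/z/ before /b/ → [b] (total assimilation)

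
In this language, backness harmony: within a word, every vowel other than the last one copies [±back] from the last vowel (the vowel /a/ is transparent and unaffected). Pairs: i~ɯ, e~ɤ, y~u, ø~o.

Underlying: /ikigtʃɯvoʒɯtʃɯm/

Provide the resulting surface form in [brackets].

/i/ harmonizes with /ɯ/ ([+back]) → [ɯ]
/i/ harmonizes with /ɯ/ ([+back]) → [ɯ]

[ɯkɯgtʃɯvoʒɯtʃɯm]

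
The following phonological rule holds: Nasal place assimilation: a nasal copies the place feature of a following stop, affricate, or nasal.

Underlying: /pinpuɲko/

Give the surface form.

/n/ before /p/ (labial) → [m]
/ɲ/ before /k/ (velar) → [ŋ]

[pimpuŋko]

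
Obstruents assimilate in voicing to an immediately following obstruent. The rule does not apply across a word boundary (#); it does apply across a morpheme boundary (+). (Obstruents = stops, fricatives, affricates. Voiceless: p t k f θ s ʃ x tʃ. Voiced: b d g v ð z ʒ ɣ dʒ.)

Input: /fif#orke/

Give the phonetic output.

no segment meets the rule's conditions; no change.

[fif#orke]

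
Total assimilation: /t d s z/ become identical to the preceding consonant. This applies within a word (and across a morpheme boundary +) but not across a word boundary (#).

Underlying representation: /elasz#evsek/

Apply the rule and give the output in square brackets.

/z/ after /s/ → [s] (total assimilation)
/s/ after /v/ → [v] (total assimilation)

[elass#evvek]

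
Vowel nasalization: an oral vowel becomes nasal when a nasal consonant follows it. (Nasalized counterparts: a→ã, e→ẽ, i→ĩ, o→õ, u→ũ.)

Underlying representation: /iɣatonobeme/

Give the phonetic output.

[iɣatõnobẽme]

/o/ before nasal /n/ → [õ]
/e/ before nasal /m/ → [ẽ]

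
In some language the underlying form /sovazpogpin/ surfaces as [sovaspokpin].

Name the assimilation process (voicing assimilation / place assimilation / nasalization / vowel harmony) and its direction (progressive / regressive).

voicing assimilation, regressive

/z/→[s] /g/→[k].
Each target copies a feature from the following segment, so the direction is regressive.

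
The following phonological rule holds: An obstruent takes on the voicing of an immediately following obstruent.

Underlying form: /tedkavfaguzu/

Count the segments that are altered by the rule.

/d/ before /k/ (voiceless) → [t]
/v/ before /f/ (voiceless) → [f]
2 segments change.

2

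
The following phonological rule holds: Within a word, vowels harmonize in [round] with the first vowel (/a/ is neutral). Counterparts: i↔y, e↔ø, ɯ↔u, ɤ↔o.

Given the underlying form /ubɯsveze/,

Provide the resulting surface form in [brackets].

/ɯ/ harmonizes with /u/ ([+round]) → [u]
/e/ harmonizes with /u/ ([+round]) → [ø]
/e/ harmonizes with /u/ ([+round]) → [ø]

[ubusvøzø]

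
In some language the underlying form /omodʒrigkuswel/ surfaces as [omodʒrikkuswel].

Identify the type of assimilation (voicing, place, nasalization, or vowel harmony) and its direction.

voicing assimilation, regressive

/g/→[k].
Each target copies a feature from the following segment, so the direction is regressive.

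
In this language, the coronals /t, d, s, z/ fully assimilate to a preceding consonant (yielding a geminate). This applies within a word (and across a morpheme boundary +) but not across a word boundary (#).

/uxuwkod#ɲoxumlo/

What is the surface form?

[uxuwkod#ɲoxumlo]

no segment meets the rule's conditions; no change.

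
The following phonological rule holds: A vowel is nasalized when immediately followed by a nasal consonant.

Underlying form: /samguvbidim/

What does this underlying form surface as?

[sãmguvbidĩm]

/a/ before nasal /m/ → [ã]
/i/ before nasal /m/ → [ĩ]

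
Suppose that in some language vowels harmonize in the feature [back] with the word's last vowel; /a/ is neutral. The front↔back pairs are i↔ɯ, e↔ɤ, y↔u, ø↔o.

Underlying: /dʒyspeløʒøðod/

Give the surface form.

/y/ harmonizes with /o/ ([+back]) → [u]
/e/ harmonizes with /o/ ([+back]) → [ɤ]
/ø/ harmonizes with /o/ ([+back]) → [o]
/ø/ harmonizes with /o/ ([+back]) → [o]

[dʒuspɤloʒoðod]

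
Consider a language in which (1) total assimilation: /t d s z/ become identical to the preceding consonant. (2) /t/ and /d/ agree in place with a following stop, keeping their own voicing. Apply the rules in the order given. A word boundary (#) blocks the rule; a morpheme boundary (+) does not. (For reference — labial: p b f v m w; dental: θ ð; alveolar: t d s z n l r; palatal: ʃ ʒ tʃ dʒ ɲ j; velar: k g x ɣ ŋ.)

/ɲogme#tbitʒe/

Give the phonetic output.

Rule 1: no segment meets the rule's conditions; no change.
After rule 1: ɲogme#tbitʒe
Rule 2: /t/ before /b/ (labial) → [p]

[ɲogme#pbitʒe]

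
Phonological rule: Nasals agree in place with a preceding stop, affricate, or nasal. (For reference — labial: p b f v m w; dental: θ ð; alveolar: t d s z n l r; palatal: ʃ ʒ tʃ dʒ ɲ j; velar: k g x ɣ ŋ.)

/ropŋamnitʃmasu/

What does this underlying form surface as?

/ŋ/ after /p/ (labial) → [m]
/n/ after /m/ (labial) → [m]
/m/ after /tʃ/ (palatal) → [ɲ]

[ropmammitʃɲasu]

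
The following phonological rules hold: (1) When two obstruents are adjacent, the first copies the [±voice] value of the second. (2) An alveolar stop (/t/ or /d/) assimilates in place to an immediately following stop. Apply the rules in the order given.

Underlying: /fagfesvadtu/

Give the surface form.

Rule 1: /g/ before /f/ (voiceless) → [k]
Rule 1: /s/ before /v/ (voiced) → [z]
Rule 1: /d/ before /t/ (voiceless) → [t]
After rule 1: fakfezvattu
Rule 2: no segment meets the rule's conditions; no change.

[fakfezvattu]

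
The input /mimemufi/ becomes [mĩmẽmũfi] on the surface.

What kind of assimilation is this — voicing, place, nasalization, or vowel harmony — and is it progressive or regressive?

nasalization, progressive

/i/→[ĩ] /e/→[ẽ] /u/→[ũ].
Each target copies a feature from the preceding segment, so the direction is progressive.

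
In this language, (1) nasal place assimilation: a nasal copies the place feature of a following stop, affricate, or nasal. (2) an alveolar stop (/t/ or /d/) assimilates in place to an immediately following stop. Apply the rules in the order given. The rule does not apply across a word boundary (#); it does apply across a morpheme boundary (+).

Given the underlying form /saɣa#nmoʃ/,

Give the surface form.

Rule 1: /n/ before /m/ (labial) → [m]
After rule 1: saɣa#mmoʃ
Rule 2: no segment meets the rule's conditions; no change.

[saɣa#mmoʃ]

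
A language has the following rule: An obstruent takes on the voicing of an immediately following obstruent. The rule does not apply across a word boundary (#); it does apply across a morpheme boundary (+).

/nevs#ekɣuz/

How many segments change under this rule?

2

/v/ before /s/ (voiceless) → [f]
/k/ before /ɣ/ (voiced) → [g]
2 segments change.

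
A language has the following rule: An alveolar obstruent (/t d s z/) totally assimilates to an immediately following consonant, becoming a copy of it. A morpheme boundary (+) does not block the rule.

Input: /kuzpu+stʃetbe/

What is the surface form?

/z/ before /p/ → [p] (total assimilation)
/s/ before /tʃ/ → [tʃ] (total assimilation)
/t/ before /b/ → [b] (total assimilation)

[kuppu+tʃtʃebbe]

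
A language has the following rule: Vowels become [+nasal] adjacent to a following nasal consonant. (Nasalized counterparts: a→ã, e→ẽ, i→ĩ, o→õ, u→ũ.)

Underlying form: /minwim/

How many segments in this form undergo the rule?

2

/i/ before nasal /n/ → [ĩ]
/i/ before nasal /m/ → [ĩ]
2 segments change.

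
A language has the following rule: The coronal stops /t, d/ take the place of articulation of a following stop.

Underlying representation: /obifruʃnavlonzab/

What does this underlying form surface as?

no segment meets the rule's conditions; no change.

[obifruʃnavlonzab]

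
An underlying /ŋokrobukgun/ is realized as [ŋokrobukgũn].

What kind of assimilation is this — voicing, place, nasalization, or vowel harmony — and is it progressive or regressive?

/u/→[ũ].
Each target copies a feature from the following segment, so the direction is regressive.

nasalization, regressive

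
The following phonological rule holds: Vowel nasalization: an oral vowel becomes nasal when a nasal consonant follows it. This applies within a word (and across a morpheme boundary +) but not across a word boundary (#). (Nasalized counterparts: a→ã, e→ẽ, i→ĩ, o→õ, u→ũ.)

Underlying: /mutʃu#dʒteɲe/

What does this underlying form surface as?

/e/ before nasal /ɲ/ → [ẽ]

[mutʃu#dʒtẽɲe]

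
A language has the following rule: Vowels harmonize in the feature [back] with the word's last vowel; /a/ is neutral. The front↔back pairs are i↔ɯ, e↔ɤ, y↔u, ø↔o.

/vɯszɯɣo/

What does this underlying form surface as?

no segment meets the rule's conditions; no change.

[vɯszɯɣo]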